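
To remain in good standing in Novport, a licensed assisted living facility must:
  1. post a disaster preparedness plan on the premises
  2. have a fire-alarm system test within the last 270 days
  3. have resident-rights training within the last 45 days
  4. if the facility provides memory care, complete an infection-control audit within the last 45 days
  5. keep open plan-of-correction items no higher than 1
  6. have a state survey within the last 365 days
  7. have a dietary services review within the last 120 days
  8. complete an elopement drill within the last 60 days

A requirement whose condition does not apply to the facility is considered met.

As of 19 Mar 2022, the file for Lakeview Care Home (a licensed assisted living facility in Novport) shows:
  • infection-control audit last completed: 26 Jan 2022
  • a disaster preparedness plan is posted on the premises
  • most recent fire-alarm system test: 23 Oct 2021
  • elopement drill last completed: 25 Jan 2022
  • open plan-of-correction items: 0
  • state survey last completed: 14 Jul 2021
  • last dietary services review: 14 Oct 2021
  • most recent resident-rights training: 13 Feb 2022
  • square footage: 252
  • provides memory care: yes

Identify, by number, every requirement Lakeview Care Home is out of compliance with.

4, 7

1. disaster preparedness plan present → met
2. fire-alarm system test 147 days ago vs limit 270 → met
3. resident-rights training 34 days ago vs limit 45 → met
4. condition 'provides memory care' holds; infection-control audit 52 days ago vs limit 45 → not met
5. open plan-of-correction items 0 ≤ 1 → met
6. state survey 248 days ago vs limit 365 → met
7. dietary services review 156 days ago vs limit 120 → not met
8. elopement drill 53 days ago vs limit 60 → met
Not met: 4, 7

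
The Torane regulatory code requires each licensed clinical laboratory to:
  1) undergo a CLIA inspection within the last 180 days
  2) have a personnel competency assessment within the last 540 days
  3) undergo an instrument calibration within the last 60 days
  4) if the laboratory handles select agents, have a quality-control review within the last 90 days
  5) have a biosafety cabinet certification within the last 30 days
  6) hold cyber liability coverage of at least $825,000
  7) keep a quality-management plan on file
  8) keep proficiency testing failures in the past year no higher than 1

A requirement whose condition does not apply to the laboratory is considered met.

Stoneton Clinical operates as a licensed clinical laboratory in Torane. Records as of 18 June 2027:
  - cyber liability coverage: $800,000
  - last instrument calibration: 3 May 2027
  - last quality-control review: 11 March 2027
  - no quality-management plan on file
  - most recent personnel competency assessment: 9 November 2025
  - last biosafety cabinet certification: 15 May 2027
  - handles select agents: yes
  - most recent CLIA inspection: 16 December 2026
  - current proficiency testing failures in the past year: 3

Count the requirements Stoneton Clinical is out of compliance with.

1. CLIA inspection 184 days ago vs limit 180 → not met
2. personnel competency assessment 586 days ago vs limit 540 → not met
3. instrument calibration 46 days ago vs limit 60 → met
4. condition 'handles select agents' holds; quality-control review 99 days ago vs limit 90 → not met
5. biosafety cabinet certification 34 days ago vs limit 30 → not met
6. cyber liability coverage $800,000 < $825,000 → not met
7. quality-management plan absent → not met
8. proficiency testing failures in the past year 3 > 1 → not met
Not met: 7 of 8

7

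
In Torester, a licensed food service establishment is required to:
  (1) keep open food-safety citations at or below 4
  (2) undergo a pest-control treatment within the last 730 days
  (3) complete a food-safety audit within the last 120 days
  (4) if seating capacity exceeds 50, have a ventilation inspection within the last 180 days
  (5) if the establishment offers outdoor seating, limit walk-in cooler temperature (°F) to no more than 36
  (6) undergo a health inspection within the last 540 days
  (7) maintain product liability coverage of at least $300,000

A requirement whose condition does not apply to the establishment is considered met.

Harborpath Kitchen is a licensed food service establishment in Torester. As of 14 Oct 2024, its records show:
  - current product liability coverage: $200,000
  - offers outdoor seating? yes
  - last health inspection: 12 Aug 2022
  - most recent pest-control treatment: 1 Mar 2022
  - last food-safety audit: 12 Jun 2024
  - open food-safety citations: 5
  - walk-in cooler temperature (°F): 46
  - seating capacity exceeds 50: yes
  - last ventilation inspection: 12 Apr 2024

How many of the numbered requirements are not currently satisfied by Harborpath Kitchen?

7

1. open food-safety citations 5 > 4 → not met
2. pest-control treatment 958 days ago vs limit 730 → not met
3. food-safety audit 124 days ago vs limit 120 → not met
4. condition 'seating capacity exceeds 50' holds; ventilation inspection 185 days ago vs limit 180 → not met
5. condition 'offers outdoor seating' holds; walk-in cooler temperature (°F) 46 > 36 → not met
6. health inspection 794 days ago vs limit 540 → not met
7. product liability coverage $200,000 < $300,000 → not met
Not met: 7 of 7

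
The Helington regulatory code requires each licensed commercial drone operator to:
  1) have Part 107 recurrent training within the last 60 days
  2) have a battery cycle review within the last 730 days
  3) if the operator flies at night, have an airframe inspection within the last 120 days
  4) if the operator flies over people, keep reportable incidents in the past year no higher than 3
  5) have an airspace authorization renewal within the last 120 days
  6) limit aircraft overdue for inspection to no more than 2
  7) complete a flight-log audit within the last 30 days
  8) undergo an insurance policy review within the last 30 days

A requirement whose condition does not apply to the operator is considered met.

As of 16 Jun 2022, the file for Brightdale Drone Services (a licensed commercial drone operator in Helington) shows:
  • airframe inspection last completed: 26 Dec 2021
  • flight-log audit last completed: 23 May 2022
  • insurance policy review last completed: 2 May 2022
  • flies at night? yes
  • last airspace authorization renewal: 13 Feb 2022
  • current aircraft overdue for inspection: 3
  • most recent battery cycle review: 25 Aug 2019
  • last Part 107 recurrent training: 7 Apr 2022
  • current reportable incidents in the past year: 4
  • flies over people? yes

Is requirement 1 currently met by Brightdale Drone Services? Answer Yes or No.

1. Part 107 recurrent training 70 days ago vs limit 60 → not met

No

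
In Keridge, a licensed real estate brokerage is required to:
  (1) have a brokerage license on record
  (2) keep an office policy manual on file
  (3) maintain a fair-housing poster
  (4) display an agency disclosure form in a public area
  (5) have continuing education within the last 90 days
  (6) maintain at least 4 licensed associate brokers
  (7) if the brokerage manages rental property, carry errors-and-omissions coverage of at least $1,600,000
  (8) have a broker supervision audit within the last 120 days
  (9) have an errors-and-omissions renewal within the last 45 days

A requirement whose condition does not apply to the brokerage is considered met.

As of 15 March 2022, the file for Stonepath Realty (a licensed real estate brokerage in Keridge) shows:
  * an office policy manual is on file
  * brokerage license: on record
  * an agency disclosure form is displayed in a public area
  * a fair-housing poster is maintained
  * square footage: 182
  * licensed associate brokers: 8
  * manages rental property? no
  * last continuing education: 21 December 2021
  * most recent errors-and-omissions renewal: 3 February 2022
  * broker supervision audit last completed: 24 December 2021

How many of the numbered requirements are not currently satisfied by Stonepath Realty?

0

1. brokerage license present → met
2. office policy manual present → met
3. fair-housing poster present → met
4. agency disclosure form present → met
5. continuing education 84 days ago vs limit 90 → met
6. licensed associate brokers 8 ≥ 4 → met
7. condition 'manages rental property' does not hold → requirement n/a → met
8. broker supervision audit 81 days ago vs limit 120 → met
9. errors-and-omissions renewal 40 days ago vs limit 45 → met
Not met: 0 of 9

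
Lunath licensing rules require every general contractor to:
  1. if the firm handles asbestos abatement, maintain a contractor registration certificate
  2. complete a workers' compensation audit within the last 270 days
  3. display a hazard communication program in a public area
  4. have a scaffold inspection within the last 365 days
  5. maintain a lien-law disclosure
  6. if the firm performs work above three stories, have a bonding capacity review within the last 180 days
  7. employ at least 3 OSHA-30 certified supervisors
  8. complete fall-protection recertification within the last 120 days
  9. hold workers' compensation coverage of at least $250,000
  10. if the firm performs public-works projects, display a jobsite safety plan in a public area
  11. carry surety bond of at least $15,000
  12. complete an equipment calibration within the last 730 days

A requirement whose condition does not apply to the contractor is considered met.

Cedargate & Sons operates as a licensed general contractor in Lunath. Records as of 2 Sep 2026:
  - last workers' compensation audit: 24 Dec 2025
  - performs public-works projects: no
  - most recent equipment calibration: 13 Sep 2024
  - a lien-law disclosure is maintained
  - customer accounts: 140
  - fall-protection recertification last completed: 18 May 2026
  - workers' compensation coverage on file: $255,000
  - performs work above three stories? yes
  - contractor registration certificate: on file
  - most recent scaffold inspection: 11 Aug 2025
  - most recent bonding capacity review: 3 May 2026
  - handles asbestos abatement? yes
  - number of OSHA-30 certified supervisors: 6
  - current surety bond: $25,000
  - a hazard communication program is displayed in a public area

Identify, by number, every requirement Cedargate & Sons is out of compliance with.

4

1. condition 'handles asbestos abatement' holds; contractor registration certificate present → met
2. workers' compensation audit 252 days ago vs limit 270 → met
3. hazard communication program present → met
4. scaffold inspection 387 days ago vs limit 365 → not met
5. lien-law disclosure present → met
6. condition 'performs work above three stories' holds; bonding capacity review 122 days ago vs limit 180 → met
7. OSHA-30 certified supervisors 6 ≥ 3 → met
8. fall-protection recertification 107 days ago vs limit 120 → met
9. workers' compensation coverage $255,000 ≥ $250,000 → met
10. condition 'performs public-works projects' does not hold → requirement n/a → met
11. surety bond $25,000 ≥ $15,000 → met
12. equipment calibration 719 days ago vs limit 730 → met
Not met: 4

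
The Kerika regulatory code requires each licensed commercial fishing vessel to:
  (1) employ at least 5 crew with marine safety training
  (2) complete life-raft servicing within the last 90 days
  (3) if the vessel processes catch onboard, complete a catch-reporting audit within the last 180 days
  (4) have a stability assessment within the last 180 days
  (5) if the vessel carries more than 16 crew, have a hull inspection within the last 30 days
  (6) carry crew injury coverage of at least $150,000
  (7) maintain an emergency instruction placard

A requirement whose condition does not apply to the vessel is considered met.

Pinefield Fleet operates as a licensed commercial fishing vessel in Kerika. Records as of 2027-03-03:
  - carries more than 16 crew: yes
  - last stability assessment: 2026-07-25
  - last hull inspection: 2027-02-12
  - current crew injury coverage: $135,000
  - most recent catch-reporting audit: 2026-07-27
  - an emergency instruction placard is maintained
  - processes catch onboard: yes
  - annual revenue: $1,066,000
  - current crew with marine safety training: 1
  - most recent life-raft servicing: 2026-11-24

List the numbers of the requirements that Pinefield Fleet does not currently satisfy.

1. crew with marine safety training 1 < 5 → not met
2. life-raft servicing 99 days ago vs limit 90 → not met
3. condition 'processes catch onboard' holds; catch-reporting audit 219 days ago vs limit 180 → not met
4. stability assessment 221 days ago vs limit 180 → not met
5. condition 'carries more than 16 crew' holds; hull inspection 19 days ago vs limit 30 → met
6. crew injury coverage $135,000 < $150,000 → not met
7. emergency instruction placard present → met
Not met: 1, 2, 3, 4, 6

1, 2, 3, 4, 6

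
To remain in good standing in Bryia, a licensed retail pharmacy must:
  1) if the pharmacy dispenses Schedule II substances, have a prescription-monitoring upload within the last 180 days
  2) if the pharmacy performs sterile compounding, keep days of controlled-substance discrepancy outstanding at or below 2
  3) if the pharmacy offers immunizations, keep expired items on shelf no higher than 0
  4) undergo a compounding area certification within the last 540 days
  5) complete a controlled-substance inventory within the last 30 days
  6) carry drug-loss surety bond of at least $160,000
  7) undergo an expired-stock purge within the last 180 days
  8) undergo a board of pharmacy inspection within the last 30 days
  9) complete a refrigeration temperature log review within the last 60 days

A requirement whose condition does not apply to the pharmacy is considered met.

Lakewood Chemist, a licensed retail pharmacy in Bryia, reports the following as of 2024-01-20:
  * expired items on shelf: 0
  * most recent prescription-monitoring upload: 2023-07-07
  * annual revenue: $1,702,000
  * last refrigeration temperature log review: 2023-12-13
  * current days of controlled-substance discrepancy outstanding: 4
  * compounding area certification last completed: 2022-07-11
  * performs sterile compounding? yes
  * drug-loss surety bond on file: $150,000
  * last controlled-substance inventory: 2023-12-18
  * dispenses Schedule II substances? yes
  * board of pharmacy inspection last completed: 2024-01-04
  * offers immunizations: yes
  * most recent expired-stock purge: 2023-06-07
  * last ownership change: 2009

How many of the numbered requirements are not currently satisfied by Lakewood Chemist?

1. condition 'dispenses Schedule II substances' holds; prescription-monitoring upload 197 days ago vs limit 180 → not met
2. condition 'performs sterile compounding' holds; days of controlled-substance discrepancy outstanding 4 > 2 → not met
3. condition 'offers immunizations' holds; expired items on shelf 0 ≤ 0 → met
4. compounding area certification 558 days ago vs limit 540 → not met
5. controlled-substance inventory 33 days ago vs limit 30 → not met
6. drug-loss surety bond $150,000 < $160,000 → not met
7. expired-stock purge 227 days ago vs limit 180 → not met
8. board of pharmacy inspection 16 days ago vs limit 30 → met
9. refrigeration temperature log review 38 days ago vs limit 60 → met
Not met: 6 of 9

6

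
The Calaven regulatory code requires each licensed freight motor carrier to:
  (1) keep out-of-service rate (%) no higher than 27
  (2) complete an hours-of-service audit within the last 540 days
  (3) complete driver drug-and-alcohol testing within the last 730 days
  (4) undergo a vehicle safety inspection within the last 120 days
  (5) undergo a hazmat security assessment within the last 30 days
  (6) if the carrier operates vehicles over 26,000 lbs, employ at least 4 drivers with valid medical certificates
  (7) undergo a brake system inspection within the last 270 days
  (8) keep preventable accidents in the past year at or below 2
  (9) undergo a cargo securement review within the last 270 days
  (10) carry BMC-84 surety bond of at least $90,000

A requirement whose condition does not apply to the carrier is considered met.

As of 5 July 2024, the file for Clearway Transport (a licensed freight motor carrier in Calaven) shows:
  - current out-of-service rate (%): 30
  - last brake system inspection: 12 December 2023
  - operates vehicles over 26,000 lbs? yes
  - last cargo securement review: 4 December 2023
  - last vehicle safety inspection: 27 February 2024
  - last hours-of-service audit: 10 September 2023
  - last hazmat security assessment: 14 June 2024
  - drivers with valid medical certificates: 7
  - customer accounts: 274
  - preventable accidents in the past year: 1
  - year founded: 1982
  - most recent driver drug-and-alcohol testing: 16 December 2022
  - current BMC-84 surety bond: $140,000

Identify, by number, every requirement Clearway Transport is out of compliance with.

1. out-of-service rate (%) 30 > 27 → not met
2. hours-of-service audit 299 days ago vs limit 540 → met
3. driver drug-and-alcohol testing 567 days ago vs limit 730 → met
4. vehicle safety inspection 129 days ago vs limit 120 → not met
5. hazmat security assessment 21 days ago vs limit 30 → met
6. condition 'operates vehicles over 26,000 lbs' holds; drivers with valid medical certificates 7 ≥ 4 → met
7. brake system inspection 206 days ago vs limit 270 → met
8. preventable accidents in the past year 1 ≤ 2 → met
9. cargo securement review 214 days ago vs limit 270 → met
10. BMC-84 surety bond $140,000 ≥ $90,000 → met
Not met: 1, 4

1, 4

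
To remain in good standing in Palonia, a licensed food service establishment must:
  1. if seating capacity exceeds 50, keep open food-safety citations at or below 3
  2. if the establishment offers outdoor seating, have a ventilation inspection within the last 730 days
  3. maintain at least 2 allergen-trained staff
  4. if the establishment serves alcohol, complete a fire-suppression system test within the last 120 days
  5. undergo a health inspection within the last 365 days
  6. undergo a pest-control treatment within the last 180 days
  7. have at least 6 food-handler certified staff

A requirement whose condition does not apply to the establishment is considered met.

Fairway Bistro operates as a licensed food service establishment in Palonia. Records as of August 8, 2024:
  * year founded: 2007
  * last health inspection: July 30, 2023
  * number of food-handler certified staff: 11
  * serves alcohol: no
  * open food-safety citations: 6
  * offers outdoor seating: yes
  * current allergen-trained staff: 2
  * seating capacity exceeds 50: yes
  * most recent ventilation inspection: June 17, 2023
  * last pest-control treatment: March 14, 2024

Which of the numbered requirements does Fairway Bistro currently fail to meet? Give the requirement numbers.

1. condition 'seating capacity exceeds 50' holds; open food-safety citations 6 > 3 → not met
2. condition 'offers outdoor seating' holds; ventilation inspection 418 days ago vs limit 730 → met
3. allergen-trained staff 2 ≥ 2 → met
4. condition 'serves alcohol' does not hold → requirement n/a → met
5. health inspection 375 days ago vs limit 365 → not met
6. pest-control treatment 147 days ago vs limit 180 → met
7. food-handler certified staff 11 ≥ 6 → met
Not met: 1, 5

1, 5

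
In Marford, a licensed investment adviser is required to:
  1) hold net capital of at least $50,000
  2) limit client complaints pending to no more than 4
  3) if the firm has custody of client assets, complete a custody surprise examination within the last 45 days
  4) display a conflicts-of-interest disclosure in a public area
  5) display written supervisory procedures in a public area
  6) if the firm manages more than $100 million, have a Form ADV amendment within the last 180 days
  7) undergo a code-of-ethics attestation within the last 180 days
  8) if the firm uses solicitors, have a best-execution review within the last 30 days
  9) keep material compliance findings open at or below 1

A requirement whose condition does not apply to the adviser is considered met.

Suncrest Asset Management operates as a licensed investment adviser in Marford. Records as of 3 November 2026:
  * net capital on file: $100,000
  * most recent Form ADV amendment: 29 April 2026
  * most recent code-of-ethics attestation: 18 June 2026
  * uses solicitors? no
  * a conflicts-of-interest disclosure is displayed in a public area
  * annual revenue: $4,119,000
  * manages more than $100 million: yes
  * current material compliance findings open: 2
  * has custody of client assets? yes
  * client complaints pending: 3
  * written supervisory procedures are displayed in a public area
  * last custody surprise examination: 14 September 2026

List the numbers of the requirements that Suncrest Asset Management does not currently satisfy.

1. net capital $100,000 ≥ $50,000 → met
2. client complaints pending 3 ≤ 4 → met
3. condition 'has custody of client assets' holds; custody surprise examination 50 days ago vs limit 45 → not met
4. conflicts-of-interest disclosure present → met
5. written supervisory procedures present → met
6. condition 'manages more than $100 million' holds; Form ADV amendment 188 days ago vs limit 180 → not met
7. code-of-ethics attestation 138 days ago vs limit 180 → met
8. condition 'uses solicitors' does not hold → requirement n/a → met
9. material compliance findings open 2 > 1 → not met
Not met: 3, 6, 9

3, 6, 9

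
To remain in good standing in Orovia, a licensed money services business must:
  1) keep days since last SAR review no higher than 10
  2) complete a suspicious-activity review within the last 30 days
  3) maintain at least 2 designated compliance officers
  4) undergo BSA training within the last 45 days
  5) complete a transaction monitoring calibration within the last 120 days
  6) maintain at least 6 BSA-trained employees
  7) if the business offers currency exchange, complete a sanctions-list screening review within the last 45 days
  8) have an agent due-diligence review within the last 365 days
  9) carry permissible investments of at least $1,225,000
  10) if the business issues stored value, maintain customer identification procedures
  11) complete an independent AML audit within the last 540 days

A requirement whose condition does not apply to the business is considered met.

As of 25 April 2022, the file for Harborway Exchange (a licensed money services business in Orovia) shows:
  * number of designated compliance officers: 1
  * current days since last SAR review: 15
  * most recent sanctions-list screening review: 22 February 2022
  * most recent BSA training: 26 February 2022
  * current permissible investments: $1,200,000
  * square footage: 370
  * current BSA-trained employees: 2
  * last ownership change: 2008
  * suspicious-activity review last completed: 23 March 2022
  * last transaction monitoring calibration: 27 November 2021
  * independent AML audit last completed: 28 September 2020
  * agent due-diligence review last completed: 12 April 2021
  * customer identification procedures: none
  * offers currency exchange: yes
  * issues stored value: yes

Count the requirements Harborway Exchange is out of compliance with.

11

1. days since last SAR review 15 > 10 → not met
2. suspicious-activity review 33 days ago vs limit 30 → not met
3. designated compliance officers 1 < 2 → not met
4. BSA training 58 days ago vs limit 45 → not met
5. transaction monitoring calibration 149 days ago vs limit 120 → not met
6. BSA-trained employees 2 < 6 → not met
7. condition 'offers currency exchange' holds; sanctions-list screening review 62 days ago vs limit 45 → not met
8. agent due-diligence review 378 days ago vs limit 365 → not met
9. permissible investments $1,200,000 < $1,225,000 → not met
10. condition 'issues stored value' holds; customer identification procedures absent → not met
11. independent AML audit 574 days ago vs limit 540 → not met
Not met: 11 of 11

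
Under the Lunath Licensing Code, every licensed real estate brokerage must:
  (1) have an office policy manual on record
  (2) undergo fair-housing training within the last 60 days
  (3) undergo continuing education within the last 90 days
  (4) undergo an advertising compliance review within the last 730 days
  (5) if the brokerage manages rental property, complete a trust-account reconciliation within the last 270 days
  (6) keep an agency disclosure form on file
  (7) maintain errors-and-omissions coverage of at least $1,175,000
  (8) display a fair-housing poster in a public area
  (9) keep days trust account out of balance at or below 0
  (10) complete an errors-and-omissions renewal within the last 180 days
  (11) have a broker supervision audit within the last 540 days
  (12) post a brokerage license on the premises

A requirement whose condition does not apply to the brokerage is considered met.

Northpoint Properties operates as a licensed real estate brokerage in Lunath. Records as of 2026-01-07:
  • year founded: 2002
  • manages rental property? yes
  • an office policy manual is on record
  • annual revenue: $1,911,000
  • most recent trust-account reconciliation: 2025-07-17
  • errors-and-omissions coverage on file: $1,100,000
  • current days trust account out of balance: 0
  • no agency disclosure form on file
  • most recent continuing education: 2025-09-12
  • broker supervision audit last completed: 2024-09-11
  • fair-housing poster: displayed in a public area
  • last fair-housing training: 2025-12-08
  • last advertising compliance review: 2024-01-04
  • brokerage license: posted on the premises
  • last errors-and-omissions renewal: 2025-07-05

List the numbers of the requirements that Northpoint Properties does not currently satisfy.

1. office policy manual present → met
2. fair-housing training 30 days ago vs limit 60 → met
3. continuing education 117 days ago vs limit 90 → not met
4. advertising compliance review 734 days ago vs limit 730 → not met
5. condition 'manages rental property' holds; trust-account reconciliation 174 days ago vs limit 270 → met
6. agency disclosure form absent → not met
7. errors-and-omissions coverage $1,100,000 < $1,175,000 → not met
8. fair-housing poster present → met
9. days trust account out of balance 0 ≤ 0 → met
10. errors-and-omissions renewal 186 days ago vs limit 180 → not met
11. broker supervision audit 483 days ago vs limit 540 → met
12. brokerage license present → met
Not met: 3, 4, 6, 7, 10

3, 4, 6, 7, 10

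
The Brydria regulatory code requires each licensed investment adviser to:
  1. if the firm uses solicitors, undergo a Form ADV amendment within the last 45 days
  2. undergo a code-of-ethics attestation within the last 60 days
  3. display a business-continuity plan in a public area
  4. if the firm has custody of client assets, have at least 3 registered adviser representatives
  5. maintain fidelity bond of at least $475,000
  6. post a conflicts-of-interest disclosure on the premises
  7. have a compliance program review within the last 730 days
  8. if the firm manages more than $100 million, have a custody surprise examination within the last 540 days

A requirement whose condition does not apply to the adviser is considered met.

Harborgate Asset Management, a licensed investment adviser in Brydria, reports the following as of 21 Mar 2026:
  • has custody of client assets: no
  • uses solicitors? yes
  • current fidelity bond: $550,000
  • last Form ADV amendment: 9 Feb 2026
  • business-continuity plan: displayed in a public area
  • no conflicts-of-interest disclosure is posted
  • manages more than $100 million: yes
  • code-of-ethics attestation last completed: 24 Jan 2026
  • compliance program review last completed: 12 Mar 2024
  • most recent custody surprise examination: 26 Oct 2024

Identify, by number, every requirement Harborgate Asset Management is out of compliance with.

1. condition 'uses solicitors' holds; Form ADV amendment 40 days ago vs limit 45 → met
2. code-of-ethics attestation 56 days ago vs limit 60 → met
3. business-continuity plan present → met
4. condition 'has custody of client assets' does not hold → requirement n/a → met
5. fidelity bond $550,000 ≥ $475,000 → met
6. conflicts-of-interest disclosure absent → not met
7. compliance program review 739 days ago vs limit 730 → not met
8. condition 'manages more than $100 million' holds; custody surprise examination 511 days ago vs limit 540 → met
Not met: 6, 7

6, 7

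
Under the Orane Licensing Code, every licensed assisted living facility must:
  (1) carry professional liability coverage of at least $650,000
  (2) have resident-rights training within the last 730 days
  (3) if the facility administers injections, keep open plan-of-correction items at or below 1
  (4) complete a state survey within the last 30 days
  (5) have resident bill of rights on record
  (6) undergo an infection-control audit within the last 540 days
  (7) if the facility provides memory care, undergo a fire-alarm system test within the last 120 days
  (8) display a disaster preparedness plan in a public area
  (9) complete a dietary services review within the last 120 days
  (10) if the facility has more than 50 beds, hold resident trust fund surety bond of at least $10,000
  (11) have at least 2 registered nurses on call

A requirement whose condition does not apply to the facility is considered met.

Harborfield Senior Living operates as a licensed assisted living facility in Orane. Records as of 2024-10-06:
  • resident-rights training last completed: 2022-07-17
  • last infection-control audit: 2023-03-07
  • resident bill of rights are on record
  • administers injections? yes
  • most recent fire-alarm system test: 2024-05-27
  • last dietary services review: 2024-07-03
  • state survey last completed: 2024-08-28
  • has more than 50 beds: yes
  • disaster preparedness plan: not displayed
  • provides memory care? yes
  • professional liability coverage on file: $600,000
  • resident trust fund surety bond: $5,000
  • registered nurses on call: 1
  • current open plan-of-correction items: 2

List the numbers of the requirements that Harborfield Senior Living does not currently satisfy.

1. professional liability coverage $600,000 < $650,000 → not met
2. resident-rights training 812 days ago vs limit 730 → not met
3. condition 'administers injections' holds; open plan-of-correction items 2 > 1 → not met
4. state survey 39 days ago vs limit 30 → not met
5. resident bill of rights present → met
6. infection-control audit 579 days ago vs limit 540 → not met
7. condition 'provides memory care' holds; fire-alarm system test 132 days ago vs limit 120 → not met
8. disaster preparedness plan absent → not met
9. dietary services review 95 days ago vs limit 120 → met
10. condition 'has more than 50 beds' holds; resident trust fund surety bond $5,000 < $10,000 → not met
11. registered nurses on call 1 < 2 → not met
Not met: 1, 2, 3, 4, 6, 7, 8, 10, 11

1, 2, 3, 4, 6, 7, 8, 10, 11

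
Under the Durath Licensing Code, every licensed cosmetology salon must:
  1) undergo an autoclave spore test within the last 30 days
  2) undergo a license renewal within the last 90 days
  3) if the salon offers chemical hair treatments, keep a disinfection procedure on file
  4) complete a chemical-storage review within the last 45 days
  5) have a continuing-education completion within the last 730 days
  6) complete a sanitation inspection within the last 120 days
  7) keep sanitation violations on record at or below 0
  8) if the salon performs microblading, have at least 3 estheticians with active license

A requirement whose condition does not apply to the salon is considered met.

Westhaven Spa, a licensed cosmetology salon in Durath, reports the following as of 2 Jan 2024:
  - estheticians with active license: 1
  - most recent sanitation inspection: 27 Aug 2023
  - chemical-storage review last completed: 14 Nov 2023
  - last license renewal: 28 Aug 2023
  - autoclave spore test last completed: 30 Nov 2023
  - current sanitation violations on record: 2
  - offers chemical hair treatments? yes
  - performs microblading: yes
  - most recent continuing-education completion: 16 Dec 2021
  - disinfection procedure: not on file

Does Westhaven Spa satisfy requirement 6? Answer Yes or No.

No

6. sanitation inspection 128 days ago vs limit 120 → not met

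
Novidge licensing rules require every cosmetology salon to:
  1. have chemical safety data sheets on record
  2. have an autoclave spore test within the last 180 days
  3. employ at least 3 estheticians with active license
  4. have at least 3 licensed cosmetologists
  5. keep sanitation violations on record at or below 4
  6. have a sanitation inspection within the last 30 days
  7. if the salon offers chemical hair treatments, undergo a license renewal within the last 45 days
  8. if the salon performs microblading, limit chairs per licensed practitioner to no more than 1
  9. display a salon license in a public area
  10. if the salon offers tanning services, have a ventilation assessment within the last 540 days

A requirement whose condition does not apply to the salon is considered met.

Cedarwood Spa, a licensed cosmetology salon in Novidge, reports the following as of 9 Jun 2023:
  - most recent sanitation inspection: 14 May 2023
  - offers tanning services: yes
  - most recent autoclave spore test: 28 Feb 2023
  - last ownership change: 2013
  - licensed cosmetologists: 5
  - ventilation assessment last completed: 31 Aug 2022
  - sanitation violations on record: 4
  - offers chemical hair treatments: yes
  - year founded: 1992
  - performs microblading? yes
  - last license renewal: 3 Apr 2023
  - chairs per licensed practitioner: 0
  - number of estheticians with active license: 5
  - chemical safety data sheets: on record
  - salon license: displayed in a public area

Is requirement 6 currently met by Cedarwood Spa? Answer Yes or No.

6. sanitation inspection 26 days ago vs limit 30 → met

Yes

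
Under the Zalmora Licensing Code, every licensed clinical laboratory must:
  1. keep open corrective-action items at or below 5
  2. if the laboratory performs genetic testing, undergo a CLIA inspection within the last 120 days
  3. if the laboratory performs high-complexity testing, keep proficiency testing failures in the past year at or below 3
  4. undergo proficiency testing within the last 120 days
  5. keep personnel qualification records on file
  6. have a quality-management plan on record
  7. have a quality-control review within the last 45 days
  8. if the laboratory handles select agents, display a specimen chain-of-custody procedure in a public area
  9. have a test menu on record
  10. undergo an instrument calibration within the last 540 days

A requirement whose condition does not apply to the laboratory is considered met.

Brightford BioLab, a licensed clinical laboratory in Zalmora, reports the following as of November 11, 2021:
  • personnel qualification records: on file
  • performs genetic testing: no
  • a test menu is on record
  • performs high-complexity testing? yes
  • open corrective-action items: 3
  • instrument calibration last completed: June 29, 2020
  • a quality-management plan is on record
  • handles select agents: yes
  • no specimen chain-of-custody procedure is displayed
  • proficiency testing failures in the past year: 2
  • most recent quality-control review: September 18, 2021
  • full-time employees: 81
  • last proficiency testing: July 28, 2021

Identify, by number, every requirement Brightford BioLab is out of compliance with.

7, 8

1. open corrective-action items 3 ≤ 5 → met
2. condition 'performs genetic testing' does not hold → requirement n/a → met
3. condition 'performs high-complexity testing' holds; proficiency testing failures in the past year 2 ≤ 3 → met
4. proficiency testing 106 days ago vs limit 120 → met
5. personnel qualification records present → met
6. quality-management plan present → met
7. quality-control review 54 days ago vs limit 45 → not met
8. condition 'handles select agents' holds; specimen chain-of-custody procedure absent → not met
9. test menu present → met
10. instrument calibration 500 days ago vs limit 540 → met
Not met: 7, 8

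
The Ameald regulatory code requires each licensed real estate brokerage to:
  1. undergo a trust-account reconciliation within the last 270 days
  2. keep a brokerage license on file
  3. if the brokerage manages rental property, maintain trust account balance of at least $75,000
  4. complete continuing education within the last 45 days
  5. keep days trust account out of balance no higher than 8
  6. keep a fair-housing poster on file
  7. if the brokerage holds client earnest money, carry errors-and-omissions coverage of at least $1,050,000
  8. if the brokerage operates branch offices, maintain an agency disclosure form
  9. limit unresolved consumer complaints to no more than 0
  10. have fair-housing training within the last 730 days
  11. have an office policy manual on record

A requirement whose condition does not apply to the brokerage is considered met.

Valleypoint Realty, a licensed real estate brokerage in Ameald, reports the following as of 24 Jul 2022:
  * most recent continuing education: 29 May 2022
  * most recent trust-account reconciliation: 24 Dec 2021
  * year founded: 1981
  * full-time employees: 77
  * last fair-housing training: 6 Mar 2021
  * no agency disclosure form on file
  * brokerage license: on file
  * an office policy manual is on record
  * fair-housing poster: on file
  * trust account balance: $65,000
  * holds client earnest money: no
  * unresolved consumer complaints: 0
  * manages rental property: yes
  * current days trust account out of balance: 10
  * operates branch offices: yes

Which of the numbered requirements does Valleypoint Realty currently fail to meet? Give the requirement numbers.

1. trust-account reconciliation 212 days ago vs limit 270 → met
2. brokerage license present → met
3. condition 'manages rental property' holds; trust account balance $65,000 < $75,000 → not met
4. continuing education 56 days ago vs limit 45 → not met
5. days trust account out of balance 10 > 8 → not met
6. fair-housing poster present → met
7. condition 'holds client earnest money' does not hold → requirement n/a → met
8. condition 'operates branch offices' holds; agency disclosure form absent → not met
9. unresolved consumer complaints 0 ≤ 0 → met
10. fair-housing training 505 days ago vs limit 730 → met
11. office policy manual present → met
Not met: 3, 4, 5, 8

3, 4, 5, 8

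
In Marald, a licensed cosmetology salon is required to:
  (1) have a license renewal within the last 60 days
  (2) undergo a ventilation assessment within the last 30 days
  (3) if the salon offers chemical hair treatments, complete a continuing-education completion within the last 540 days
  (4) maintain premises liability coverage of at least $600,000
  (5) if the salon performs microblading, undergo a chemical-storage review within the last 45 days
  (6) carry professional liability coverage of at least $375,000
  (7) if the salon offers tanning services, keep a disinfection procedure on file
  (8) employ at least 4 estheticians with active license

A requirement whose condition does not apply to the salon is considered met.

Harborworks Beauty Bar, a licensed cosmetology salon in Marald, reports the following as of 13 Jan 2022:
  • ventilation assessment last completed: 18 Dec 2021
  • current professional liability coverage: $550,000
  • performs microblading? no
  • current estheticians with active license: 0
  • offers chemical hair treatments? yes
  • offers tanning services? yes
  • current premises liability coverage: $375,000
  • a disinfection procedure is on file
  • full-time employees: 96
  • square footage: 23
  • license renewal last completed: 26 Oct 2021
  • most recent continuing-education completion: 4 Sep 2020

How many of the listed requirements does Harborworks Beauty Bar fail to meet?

3

1. license renewal 79 days ago vs limit 60 → not met
2. ventilation assessment 26 days ago vs limit 30 → met
3. condition 'offers chemical hair treatments' holds; continuing-education completion 496 days ago vs limit 540 → met
4. premises liability coverage $375,000 < $600,000 → not met
5. condition 'performs microblading' does not hold → requirement n/a → met
6. professional liability coverage $550,000 ≥ $375,000 → met
7. condition 'offers tanning services' holds; disinfection procedure present → met
8. estheticians with active license 0 < 4 → not met
Not met: 3 of 8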